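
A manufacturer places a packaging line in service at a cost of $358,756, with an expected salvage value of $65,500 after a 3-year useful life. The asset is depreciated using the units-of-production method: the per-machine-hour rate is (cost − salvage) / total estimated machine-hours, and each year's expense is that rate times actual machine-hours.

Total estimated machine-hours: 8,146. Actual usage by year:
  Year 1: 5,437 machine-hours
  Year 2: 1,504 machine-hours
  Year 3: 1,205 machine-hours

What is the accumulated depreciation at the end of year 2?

Depreciable base = $358,756 − $65,500 = $293,256.
Rate = $293,256 / 8,146 machine-hours = $36 per machine-hour.
Year 1: 5,437 × $36 = $195,732. Book value $163,024.
Year 2: 1,504 × $36 = $54,144. Book value $108,880.
Accumulated through year 2 = $358,756 − $108,880 = $249,876.

$249,876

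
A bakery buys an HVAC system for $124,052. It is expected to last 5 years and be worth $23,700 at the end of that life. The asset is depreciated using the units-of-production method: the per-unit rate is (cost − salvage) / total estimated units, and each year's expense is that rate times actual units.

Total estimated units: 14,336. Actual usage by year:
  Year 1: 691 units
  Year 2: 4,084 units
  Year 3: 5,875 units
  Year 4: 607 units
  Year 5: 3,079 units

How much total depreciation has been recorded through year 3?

Depreciable base = $124,052 − $23,700 = $100,352.
Rate = $100,352 / 14,336 units = $7 per unit.
Year 1: 691 × $7 = $4,837. Book value $119,215.
Year 2: 4,084 × $7 = $28,588. Book value $90,627.
Year 3: 5,875 × $7 = $41,125. Book value $49,502.
Accumulated through year 3 = $124,052 − $49,502 = $74,550.

$74,550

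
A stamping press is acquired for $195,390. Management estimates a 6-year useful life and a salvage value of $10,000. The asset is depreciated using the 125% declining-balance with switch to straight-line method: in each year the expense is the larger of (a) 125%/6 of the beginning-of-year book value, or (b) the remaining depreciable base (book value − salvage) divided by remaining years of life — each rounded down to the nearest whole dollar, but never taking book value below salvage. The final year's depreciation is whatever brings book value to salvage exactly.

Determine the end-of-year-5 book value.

Depreciable base = $195,390 − $10,000 = $185,390.
Year 1: DB = ⌊$195,390 × 125%/6⌋ = $40,706; SL = ⌊$185,390/6⌋ = $30,898 → take DB $40,706. Book value $154,684.
Year 2: DB = ⌊$154,684 × 125%/6⌋ = $32,225; SL = ⌊$144,684/5⌋ = $28,936 → take DB $32,225. Book value $122,459.
Year 3: DB = ⌊$122,459 × 125%/6⌋ = $25,512; SL = ⌊$112,459/4⌋ = $28,114 → take SL $28,114. Book value $94,345.
Year 4: DB = ⌊$94,345 × 125%/6⌋ = $19,655; SL = ⌊$84,345/3⌋ = $28,115 → take SL $28,115. Book value $66,230.
Year 5: DB = ⌊$66,230 × 125%/6⌋ = $13,797; SL = ⌊$56,230/2⌋ = $28,115 → take SL $28,115. Book value $38,115.

$38,115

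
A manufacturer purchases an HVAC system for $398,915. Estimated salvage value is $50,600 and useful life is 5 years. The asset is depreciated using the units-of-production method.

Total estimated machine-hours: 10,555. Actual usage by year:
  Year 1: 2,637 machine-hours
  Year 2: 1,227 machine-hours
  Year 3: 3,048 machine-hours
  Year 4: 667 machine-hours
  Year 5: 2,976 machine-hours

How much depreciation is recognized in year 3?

Depreciable base = $398,915 − $50,600 = $348,315.
Rate = $348,315 / 10,555 machine-hours = $33 per machine-hour.
Year 1: 2,637 × $33 = $87,021. Book value $311,894.
Year 2: 1,227 × $33 = $40,491. Book value $271,403.
Year 3: 3,048 × $33 = $100,584. Book value $170,819.

$100,584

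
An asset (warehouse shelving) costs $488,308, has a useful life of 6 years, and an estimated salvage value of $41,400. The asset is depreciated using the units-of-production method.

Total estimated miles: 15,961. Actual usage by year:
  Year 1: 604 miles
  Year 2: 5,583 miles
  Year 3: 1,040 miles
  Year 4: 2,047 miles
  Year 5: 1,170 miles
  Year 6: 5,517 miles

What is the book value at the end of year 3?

$285,952

Depreciable base = $488,308 − $41,400 = $446,908.
Rate = $446,908 / 15,961 miles = $28 per mile.
Year 1: 604 × $28 = $16,912. Book value $471,396.
Year 2: 5,583 × $28 = $156,324. Book value $315,072.
Year 3: 1,040 × $28 = $29,120. Book value $285,952.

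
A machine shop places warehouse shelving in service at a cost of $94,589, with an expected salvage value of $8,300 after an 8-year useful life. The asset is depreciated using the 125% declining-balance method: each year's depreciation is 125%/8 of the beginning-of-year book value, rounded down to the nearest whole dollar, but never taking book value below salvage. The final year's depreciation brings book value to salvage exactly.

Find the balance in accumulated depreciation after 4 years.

$46,647

Depreciable base = $94,589 − $8,300 = $86,289.
Year 1: ⌊$94,589 × 125%/8⌋ = $14,779. Book value $79,810.
Year 2: ⌊$79,810 × 125%/8⌋ = $12,470. Book value $67,340.
Year 3: ⌊$67,340 × 125%/8⌋ = $10,521. Book value $56,819.
Year 4: ⌊$56,819 × 125%/8⌋ = $8,877. Book value $47,942.
Accumulated through year 4 = $94,589 − $47,942 = $46,647.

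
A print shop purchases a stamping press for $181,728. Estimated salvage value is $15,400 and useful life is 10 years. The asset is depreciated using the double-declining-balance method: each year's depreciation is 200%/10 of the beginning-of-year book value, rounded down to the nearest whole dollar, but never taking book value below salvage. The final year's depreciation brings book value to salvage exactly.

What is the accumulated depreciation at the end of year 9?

$157,336

Depreciable base = $181,728 − $15,400 = $166,328.
Year 1: ⌊$181,728 × 200%/10⌋ = $36,345. Book value $145,383.
Year 2: ⌊$145,383 × 200%/10⌋ = $29,076. Book value $116,307.
Year 3: ⌊$116,307 × 200%/10⌋ = $23,261. Book value $93,046.
Year 4: ⌊$93,046 × 200%/10⌋ = $18,609. Book value $74,437.
Year 5: ⌊$74,437 × 200%/10⌋ = $14,887. Book value $59,550.
Year 6: ⌊$59,550 × 200%/10⌋ = $11,910. Book value $47,640.
Year 7: ⌊$47,640 × 200%/10⌋ = $9,528. Book value $38,112.
Year 8: ⌊$38,112 × 200%/10⌋ = $7,622. Book value $30,490.
Year 9: ⌊$30,490 × 200%/10⌋ = $6,098. Book value $24,392.
Accumulated through year 9 = $181,728 − $24,392 = $157,336.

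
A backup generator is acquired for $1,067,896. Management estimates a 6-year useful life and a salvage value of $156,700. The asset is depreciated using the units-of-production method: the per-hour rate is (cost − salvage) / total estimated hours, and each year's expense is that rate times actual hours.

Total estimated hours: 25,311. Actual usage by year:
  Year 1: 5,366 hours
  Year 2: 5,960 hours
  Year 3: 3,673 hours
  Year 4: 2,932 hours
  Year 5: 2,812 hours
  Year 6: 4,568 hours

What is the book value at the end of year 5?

Depreciable base = $1,067,896 − $156,700 = $911,196.
Rate = $911,196 / 25,311 hours = $36 per hour.
Year 1: 5,366 × $36 = $193,176. Book value $874,720.
Year 2: 5,960 × $36 = $214,560. Book value $660,160.
Year 3: 3,673 × $36 = $132,228. Book value $527,932.
Year 4: 2,932 × $36 = $105,552. Book value $422,380.
Year 5: 2,812 × $36 = $101,232. Book value $321,148.

$321,148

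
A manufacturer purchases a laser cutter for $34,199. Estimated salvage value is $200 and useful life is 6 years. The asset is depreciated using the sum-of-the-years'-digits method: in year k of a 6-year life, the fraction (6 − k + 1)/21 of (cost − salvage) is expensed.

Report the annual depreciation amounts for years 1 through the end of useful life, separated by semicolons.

Depreciable base = $34,199 − $200 = $33,999.
Sum of the years' digits = 6+5+4+3+2+1 = 21.
Year 1: $33,999 × 6/21 = $9,714. Book value $24,485.
Year 2: $33,999 × 5/21 = $8,095. Book value $16,390.
Year 3: $33,999 × 4/21 = $6,476. Book value $9,914.
Year 4: $33,999 × 3/21 = $4,857. Book value $5,057.
Year 5: $33,999 × 2/21 = $3,238. Book value $1,819.
Year 6: $33,999 × 1/21 = $1,619. Book value $200.

$9,714; $8,095; $6,476; $4,857; $3,238; $1,619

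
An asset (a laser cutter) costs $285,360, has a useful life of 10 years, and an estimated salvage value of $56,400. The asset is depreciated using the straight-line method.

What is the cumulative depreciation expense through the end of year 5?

Depreciable base = $285,360 − $56,400 = $228,960.
Annual expense = $228,960 / 10 = $22,896.
End of year 1: book value $262,464.
End of year 2: book value $239,568.
End of year 3: book value $216,672.
End of year 4: book value $193,776.
End of year 5: book value $170,880.
Accumulated through year 5 = $285,360 − $170,880 = $114,480.

$114,480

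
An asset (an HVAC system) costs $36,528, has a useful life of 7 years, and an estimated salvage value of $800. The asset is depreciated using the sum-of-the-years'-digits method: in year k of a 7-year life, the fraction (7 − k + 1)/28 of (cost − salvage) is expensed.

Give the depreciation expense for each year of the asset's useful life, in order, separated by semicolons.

$8,932; $7,656; $6,380; $5,104; $3,828; $2,552; $1,276

Depreciable base = $36,528 − $800 = $35,728.
Sum of the years' digits = 7+6+5+4+3+2+1 = 28.
Year 1: $35,728 × 7/28 = $8,932. Book value $27,596.
Year 2: $35,728 × 6/28 = $7,656. Book value $19,940.
Year 3: $35,728 × 5/28 = $6,380. Book value $13,560.
Year 4: $35,728 × 4/28 = $5,104. Book value $8,456.
Year 5: $35,728 × 3/28 = $3,828. Book value $4,628.
Year 6: $35,728 × 2/28 = $2,552. Book value $2,076.
Year 7: $35,728 × 1/28 = $1,276. Book value $800.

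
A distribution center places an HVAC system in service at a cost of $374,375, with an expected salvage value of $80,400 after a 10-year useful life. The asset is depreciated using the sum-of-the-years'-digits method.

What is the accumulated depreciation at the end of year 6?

$240,525

Depreciable base = $374,375 − $80,400 = $293,975.
Sum of the years' digits = 10+9+8+7+6+5+4+3+2+1 = 55.
Year 1: $293,975 × 10/55 = $53,450. Book value $320,925.
Year 2: $293,975 × 9/55 = $48,105. Book value $272,820.
Year 3: $293,975 × 8/55 = $42,760. Book value $230,060.
Year 4: $293,975 × 7/55 = $37,415. Book value $192,645.
Year 5: $293,975 × 6/55 = $32,070. Book value $160,575.
Year 6: $293,975 × 5/55 = $26,725. Book value $133,850.
Accumulated through year 6 = $374,375 − $133,850 = $240,525.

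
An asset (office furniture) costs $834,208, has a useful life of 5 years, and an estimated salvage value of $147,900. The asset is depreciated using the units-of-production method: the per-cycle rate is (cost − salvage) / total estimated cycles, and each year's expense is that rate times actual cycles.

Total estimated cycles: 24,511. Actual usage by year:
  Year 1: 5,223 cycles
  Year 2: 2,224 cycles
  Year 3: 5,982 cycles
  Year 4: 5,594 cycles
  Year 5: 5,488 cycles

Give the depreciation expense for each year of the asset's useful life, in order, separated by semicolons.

$146,244; $62,272; $167,496; $156,632; $153,664

Depreciable base = $834,208 − $147,900 = $686,308.
Rate = $686,308 / 24,511 cycles = $28 per cycle.
Year 1: 5,223 × $28 = $146,244. Book value $687,964.
Year 2: 2,224 × $28 = $62,272. Book value $625,692.
Year 3: 5,982 × $28 = $167,496. Book value $458,196.
Year 4: 5,594 × $28 = $156,632. Book value $301,564.
Year 5: 5,488 × $28 = $153,664. Book value $147,900.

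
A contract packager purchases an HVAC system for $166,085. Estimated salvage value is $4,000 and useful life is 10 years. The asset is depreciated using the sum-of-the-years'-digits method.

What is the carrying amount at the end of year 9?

$6,947

Depreciable base = $166,085 − $4,000 = $162,085.
Sum of the years' digits = 10+9+8+7+6+5+4+3+2+1 = 55.
Year 1: $162,085 × 10/55 = $29,470. Book value $136,615.
Year 2: $162,085 × 9/55 = $26,523. Book value $110,092.
Year 3: $162,085 × 8/55 = $23,576. Book value $86,516.
Year 4: $162,085 × 7/55 = $20,629. Book value $65,887.
Year 5: $162,085 × 6/55 = $17,682. Book value $48,205.
Year 6: $162,085 × 5/55 = $14,735. Book value $33,470.
Year 7: $162,085 × 4/55 = $11,788. Book value $21,682.
Year 8: $162,085 × 3/55 = $8,841. Book value $12,841.
Year 9: $162,085 × 2/55 = $5,894. Book value $6,947.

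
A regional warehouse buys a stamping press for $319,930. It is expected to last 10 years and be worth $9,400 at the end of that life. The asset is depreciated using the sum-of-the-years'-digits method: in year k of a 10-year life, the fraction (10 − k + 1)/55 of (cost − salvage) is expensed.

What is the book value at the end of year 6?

$65,860

Depreciable base = $319,930 − $9,400 = $310,530.
Sum of the years' digits = 10+9+8+7+6+5+4+3+2+1 = 55.
Year 1: $310,530 × 10/55 = $56,460. Book value $263,470.
Year 2: $310,530 × 9/55 = $50,814. Book value $212,656.
Year 3: $310,530 × 8/55 = $45,168. Book value $167,488.
Year 4: $310,530 × 7/55 = $39,522. Book value $127,966.
Year 5: $310,530 × 6/55 = $33,876. Book value $94,090.
Year 6: $310,530 × 5/55 = $28,230. Book value $65,860.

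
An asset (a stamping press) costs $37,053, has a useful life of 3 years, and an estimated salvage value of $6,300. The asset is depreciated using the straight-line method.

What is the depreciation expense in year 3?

Depreciable base = $37,053 − $6,300 = $30,753.
Annual expense = $30,753 / 3 = $10,251.

$10,251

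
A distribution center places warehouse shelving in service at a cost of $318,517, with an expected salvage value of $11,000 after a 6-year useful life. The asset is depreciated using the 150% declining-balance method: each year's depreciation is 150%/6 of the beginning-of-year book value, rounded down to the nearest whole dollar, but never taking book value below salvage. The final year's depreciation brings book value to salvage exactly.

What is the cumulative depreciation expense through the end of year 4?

$217,735

Depreciable base = $318,517 − $11,000 = $307,517.
Year 1: ⌊$318,517 × 150%/6⌋ = $79,629. Book value $238,888.
Year 2: ⌊$238,888 × 150%/6⌋ = $59,722. Book value $179,166.
Year 3: ⌊$179,166 × 150%/6⌋ = $44,791. Book value $134,375.
Year 4: ⌊$134,375 × 150%/6⌋ = $33,593. Book value $100,782.
Accumulated through year 4 = $318,517 − $100,782 = $217,735.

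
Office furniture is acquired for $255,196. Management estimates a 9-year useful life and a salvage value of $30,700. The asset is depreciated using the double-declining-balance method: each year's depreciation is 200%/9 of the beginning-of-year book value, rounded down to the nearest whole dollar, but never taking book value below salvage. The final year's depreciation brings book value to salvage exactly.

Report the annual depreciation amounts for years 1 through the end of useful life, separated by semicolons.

Depreciable base = $255,196 − $30,700 = $224,496.
Year 1: ⌊$255,196 × 200%/9⌋ = $56,710. Book value $198,486.
Year 2: ⌊$198,486 × 200%/9⌋ = $44,108. Book value $154,378.
Year 3: ⌊$154,378 × 200%/9⌋ = $34,306. Book value $120,072.
Year 4: ⌊$120,072 × 200%/9⌋ = $26,682. Book value $93,390.
Year 5: ⌊$93,390 × 200%/9⌋ = $20,753. Book value $72,637.
Year 6: ⌊$72,637 × 200%/9⌋ = $16,141. Book value $56,496.
Year 7: ⌊$56,496 × 200%/9⌋ = $12,554. Book value $43,942.
Year 8: ⌊$43,942 × 200%/9⌋ = $9,764. Book value $34,178.
Year 9 (final): $34,178 − $30,700 = $3,478. Book value $30,700.

$56,710; $44,108; $34,306; $26,682; $20,753; $16,141; $12,554; $9,764; $3,478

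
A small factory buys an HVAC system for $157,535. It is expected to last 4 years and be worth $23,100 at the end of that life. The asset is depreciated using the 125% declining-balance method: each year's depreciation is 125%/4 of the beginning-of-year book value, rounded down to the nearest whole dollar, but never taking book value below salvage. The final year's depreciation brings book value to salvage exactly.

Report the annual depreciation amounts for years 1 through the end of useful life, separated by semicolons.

$49,229; $33,845; $23,269; $28,092

Depreciable base = $157,535 − $23,100 = $134,435.
Year 1: ⌊$157,535 × 125%/4⌋ = $49,229. Book value $108,306.
Year 2: ⌊$108,306 × 125%/4⌋ = $33,845. Book value $74,461.
Year 3: ⌊$74,461 × 125%/4⌋ = $23,269. Book value $51,192.
Year 4 (final): $51,192 − $23,100 = $28,092. Book value $23,100.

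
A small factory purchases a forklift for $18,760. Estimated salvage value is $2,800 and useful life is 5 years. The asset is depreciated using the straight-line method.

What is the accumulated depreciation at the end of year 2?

Depreciable base = $18,760 − $2,800 = $15,960.
Annual expense = $15,960 / 5 = $3,192.
End of year 1: book value $15,568.
End of year 2: book value $12,376.
Accumulated through year 2 = $18,760 − $12,376 = $6,384.

$6,384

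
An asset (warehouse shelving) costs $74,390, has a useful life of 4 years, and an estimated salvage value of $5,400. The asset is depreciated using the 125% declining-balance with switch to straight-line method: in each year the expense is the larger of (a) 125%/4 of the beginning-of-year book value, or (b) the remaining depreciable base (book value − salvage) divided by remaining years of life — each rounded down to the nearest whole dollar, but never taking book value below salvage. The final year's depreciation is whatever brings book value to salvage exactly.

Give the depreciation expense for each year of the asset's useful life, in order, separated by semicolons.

$23,246; $15,982; $14,881; $14,881

Depreciable base = $74,390 − $5,400 = $68,990.
Year 1: DB = ⌊$74,390 × 125%/4⌋ = $23,246; SL = ⌊$68,990/4⌋ = $17,247 → take DB $23,246. Book value $51,144.
Year 2: DB = ⌊$51,144 × 125%/4⌋ = $15,982; SL = ⌊$45,744/3⌋ = $15,248 → take DB $15,982. Book value $35,162.
Year 3: DB = ⌊$35,162 × 125%/4⌋ = $10,988; SL = ⌊$29,762/2⌋ = $14,881 → take SL $14,881. Book value $20,281.
Year 4 (final): $20,281 − $5,400 = $14,881. Book value $5,400.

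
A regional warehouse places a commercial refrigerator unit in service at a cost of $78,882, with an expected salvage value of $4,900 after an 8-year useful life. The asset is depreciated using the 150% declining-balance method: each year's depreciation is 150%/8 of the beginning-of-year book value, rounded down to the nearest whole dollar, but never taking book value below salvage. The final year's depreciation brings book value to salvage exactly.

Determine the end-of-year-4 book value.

$34,378

Depreciable base = $78,882 − $4,900 = $73,982.
Year 1: ⌊$78,882 × 150%/8⌋ = $14,790. Book value $64,092.
Year 2: ⌊$64,092 × 150%/8⌋ = $12,017. Book value $52,075.
Year 3: ⌊$52,075 × 150%/8⌋ = $9,764. Book value $42,311.
Year 4: ⌊$42,311 × 150%/8⌋ = $7,933. Book value $34,378.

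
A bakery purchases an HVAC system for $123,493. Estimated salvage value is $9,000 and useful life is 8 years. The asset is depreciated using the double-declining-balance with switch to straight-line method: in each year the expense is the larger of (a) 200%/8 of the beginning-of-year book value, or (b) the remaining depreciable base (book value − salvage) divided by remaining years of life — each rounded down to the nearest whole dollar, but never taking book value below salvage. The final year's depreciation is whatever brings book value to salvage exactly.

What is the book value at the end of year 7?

$15,491

Depreciable base = $123,493 − $9,000 = $114,493.
Year 1: DB = ⌊$123,493 × 200%/8⌋ = $30,873; SL = ⌊$114,493/8⌋ = $14,311 → take DB $30,873. Book value $92,620.
Year 2: DB = ⌊$92,620 × 200%/8⌋ = $23,155; SL = ⌊$83,620/7⌋ = $11,945 → take DB $23,155. Book value $69,465.
Year 3: DB = ⌊$69,465 × 200%/8⌋ = $17,366; SL = ⌊$60,465/6⌋ = $10,077 → take DB $17,366. Book value $52,099.
Year 4: DB = ⌊$52,099 × 200%/8⌋ = $13,024; SL = ⌊$43,099/5⌋ = $8,619 → take DB $13,024. Book value $39,075.
Year 5: DB = ⌊$39,075 × 200%/8⌋ = $9,768; SL = ⌊$30,075/4⌋ = $7,518 → take DB $9,768. Book value $29,307.
Year 6: DB = ⌊$29,307 × 200%/8⌋ = $7,326; SL = ⌊$20,307/3⌋ = $6,769 → take DB $7,326. Book value $21,981.
Year 7: DB = ⌊$21,981 × 200%/8⌋ = $5,495; SL = ⌊$12,981/2⌋ = $6,490 → take SL $6,490. Book value $15,491.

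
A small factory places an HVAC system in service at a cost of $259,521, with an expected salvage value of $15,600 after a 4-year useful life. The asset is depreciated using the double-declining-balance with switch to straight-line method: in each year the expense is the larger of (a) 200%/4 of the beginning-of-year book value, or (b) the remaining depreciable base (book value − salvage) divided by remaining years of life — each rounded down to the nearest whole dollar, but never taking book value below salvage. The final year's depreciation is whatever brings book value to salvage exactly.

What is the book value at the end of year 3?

$32,441

Depreciable base = $259,521 − $15,600 = $243,921.
Year 1: DB = ⌊$259,521 × 200%/4⌋ = $129,760; SL = ⌊$243,921/4⌋ = $60,980 → take DB $129,760. Book value $129,761.
Year 2: DB = ⌊$129,761 × 200%/4⌋ = $64,880; SL = ⌊$114,161/3⌋ = $38,053 → take DB $64,880. Book value $64,881.
Year 3: DB = ⌊$64,881 × 200%/4⌋ = $32,440; SL = ⌊$49,281/2⌋ = $24,640 → take DB $32,440. Book value $32,441.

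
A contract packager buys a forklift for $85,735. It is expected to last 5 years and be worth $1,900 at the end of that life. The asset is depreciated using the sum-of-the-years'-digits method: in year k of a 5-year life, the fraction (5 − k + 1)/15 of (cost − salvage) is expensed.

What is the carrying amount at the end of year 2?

$35,434

Depreciable base = $85,735 − $1,900 = $83,835.
Sum of the years' digits = 5+4+3+2+1 = 15.
Year 1: $83,835 × 5/15 = $27,945. Book value $57,790.
Year 2: $83,835 × 4/15 = $22,356. Book value $35,434.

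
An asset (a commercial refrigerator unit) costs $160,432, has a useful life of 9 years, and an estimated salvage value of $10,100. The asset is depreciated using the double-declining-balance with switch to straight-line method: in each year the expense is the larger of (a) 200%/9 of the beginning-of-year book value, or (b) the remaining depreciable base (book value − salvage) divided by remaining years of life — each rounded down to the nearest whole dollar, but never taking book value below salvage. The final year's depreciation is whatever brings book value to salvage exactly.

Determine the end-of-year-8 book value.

$18,573

Depreciable base = $160,432 − $10,100 = $150,332.
Year 1: DB = ⌊$160,432 × 200%/9⌋ = $35,651; SL = ⌊$150,332/9⌋ = $16,703 → take DB $35,651. Book value $124,781.
Year 2: DB = ⌊$124,781 × 200%/9⌋ = $27,729; SL = ⌊$114,681/8⌋ = $14,335 → take DB $27,729. Book value $97,052.
Year 3: DB = ⌊$97,052 × 200%/9⌋ = $21,567; SL = ⌊$86,952/7⌋ = $12,421 → take DB $21,567. Book value $75,485.
Year 4: DB = ⌊$75,485 × 200%/9⌋ = $16,774; SL = ⌊$65,385/6⌋ = $10,897 → take DB $16,774. Book value $58,711.
Year 5: DB = ⌊$58,711 × 200%/9⌋ = $13,046; SL = ⌊$48,611/5⌋ = $9,722 → take DB $13,046. Book value $45,665.
Year 6: DB = ⌊$45,665 × 200%/9⌋ = $10,147; SL = ⌊$35,565/4⌋ = $8,891 → take DB $10,147. Book value $35,518.
Year 7: DB = ⌊$35,518 × 200%/9⌋ = $7,892; SL = ⌊$25,418/3⌋ = $8,472 → take SL $8,472. Book value $27,046.
Year 8: DB = ⌊$27,046 × 200%/9⌋ = $6,010; SL = ⌊$16,946/2⌋ = $8,473 → take SL $8,473. Book value $18,573.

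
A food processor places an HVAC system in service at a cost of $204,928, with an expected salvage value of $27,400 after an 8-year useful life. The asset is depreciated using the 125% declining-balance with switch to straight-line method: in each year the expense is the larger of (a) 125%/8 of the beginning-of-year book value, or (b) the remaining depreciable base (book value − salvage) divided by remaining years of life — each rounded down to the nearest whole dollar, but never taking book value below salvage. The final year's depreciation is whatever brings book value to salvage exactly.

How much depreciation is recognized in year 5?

$19,116

Depreciable base = $204,928 − $27,400 = $177,528.
Year 1: DB = ⌊$204,928 × 125%/8⌋ = $32,020; SL = ⌊$177,528/8⌋ = $22,191 → take DB $32,020. Book value $172,908.
Year 2: DB = ⌊$172,908 × 125%/8⌋ = $27,016; SL = ⌊$145,508/7⌋ = $20,786 → take DB $27,016. Book value $145,892.
Year 3: DB = ⌊$145,892 × 125%/8⌋ = $22,795; SL = ⌊$118,492/6⌋ = $19,748 → take DB $22,795. Book value $123,097.
Year 4: DB = ⌊$123,097 × 125%/8⌋ = $19,233; SL = ⌊$95,697/5⌋ = $19,139 → take DB $19,233. Book value $103,864.
Year 5: DB = ⌊$103,864 × 125%/8⌋ = $16,228; SL = ⌊$76,464/4⌋ = $19,116 → take SL $19,116. Book value $84,748.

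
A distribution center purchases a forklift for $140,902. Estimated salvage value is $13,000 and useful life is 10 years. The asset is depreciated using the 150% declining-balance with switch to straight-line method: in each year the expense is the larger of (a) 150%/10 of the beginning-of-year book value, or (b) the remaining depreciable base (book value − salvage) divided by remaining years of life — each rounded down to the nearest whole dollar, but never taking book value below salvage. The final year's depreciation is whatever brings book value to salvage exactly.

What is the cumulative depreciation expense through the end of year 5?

$78,381

Depreciable base = $140,902 − $13,000 = $127,902.
Year 1: DB = ⌊$140,902 × 150%/10⌋ = $21,135; SL = ⌊$127,902/10⌋ = $12,790 → take DB $21,135. Book value $119,767.
Year 2: DB = ⌊$119,767 × 150%/10⌋ = $17,965; SL = ⌊$106,767/9⌋ = $11,863 → take DB $17,965. Book value $101,802.
Year 3: DB = ⌊$101,802 × 150%/10⌋ = $15,270; SL = ⌊$88,802/8⌋ = $11,100 → take DB $15,270. Book value $86,532.
Year 4: DB = ⌊$86,532 × 150%/10⌋ = $12,979; SL = ⌊$73,532/7⌋ = $10,504 → take DB $12,979. Book value $73,553.
Year 5: DB = ⌊$73,553 × 150%/10⌋ = $11,032; SL = ⌊$60,553/6⌋ = $10,092 → take DB $11,032. Book value $62,521.
Accumulated through year 5 = $140,902 − $62,521 = $78,381.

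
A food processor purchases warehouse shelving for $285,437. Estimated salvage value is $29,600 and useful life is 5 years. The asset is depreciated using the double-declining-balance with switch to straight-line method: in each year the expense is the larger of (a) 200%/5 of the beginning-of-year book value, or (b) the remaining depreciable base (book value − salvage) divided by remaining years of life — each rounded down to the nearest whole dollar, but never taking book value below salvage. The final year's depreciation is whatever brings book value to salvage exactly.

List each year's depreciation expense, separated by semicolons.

$114,174; $68,505; $41,103; $24,662; $7,393

Depreciable base = $285,437 − $29,600 = $255,837.
Year 1: DB = ⌊$285,437 × 200%/5⌋ = $114,174; SL = ⌊$255,837/5⌋ = $51,167 → take DB $114,174. Book value $171,263.
Year 2: DB = ⌊$171,263 × 200%/5⌋ = $68,505; SL = ⌊$141,663/4⌋ = $35,415 → take DB $68,505. Book value $102,758.
Year 3: DB = ⌊$102,758 × 200%/5⌋ = $41,103; SL = ⌊$73,158/3⌋ = $24,386 → take DB $41,103. Book value $61,655.
Year 4: DB = ⌊$61,655 × 200%/5⌋ = $24,662; SL = ⌊$32,055/2⌋ = $16,027 → take DB $24,662. Book value $36,993.
Year 5 (final): $36,993 − $29,600 = $7,393. Book value $29,600.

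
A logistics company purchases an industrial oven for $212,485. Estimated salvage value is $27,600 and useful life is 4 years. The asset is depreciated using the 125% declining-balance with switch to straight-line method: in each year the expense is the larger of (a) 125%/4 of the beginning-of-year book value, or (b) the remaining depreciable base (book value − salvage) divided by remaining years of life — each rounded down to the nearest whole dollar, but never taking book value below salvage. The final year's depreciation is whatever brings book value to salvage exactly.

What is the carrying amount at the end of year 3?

$64,017

Depreciable base = $212,485 − $27,600 = $184,885.
Year 1: DB = ⌊$212,485 × 125%/4⌋ = $66,401; SL = ⌊$184,885/4⌋ = $46,221 → take DB $66,401. Book value $146,084.
Year 2: DB = ⌊$146,084 × 125%/4⌋ = $45,651; SL = ⌊$118,484/3⌋ = $39,494 → take DB $45,651. Book value $100,433.
Year 3: DB = ⌊$100,433 × 125%/4⌋ = $31,385; SL = ⌊$72,833/2⌋ = $36,416 → take SL $36,416. Book value $64,017.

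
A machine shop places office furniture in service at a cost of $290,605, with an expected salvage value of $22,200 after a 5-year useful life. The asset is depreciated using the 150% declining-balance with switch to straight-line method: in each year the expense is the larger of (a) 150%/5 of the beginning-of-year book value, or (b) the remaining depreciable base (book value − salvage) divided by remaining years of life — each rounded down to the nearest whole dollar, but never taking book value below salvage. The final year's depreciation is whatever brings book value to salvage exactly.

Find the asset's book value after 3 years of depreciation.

$99,678

Depreciable base = $290,605 − $22,200 = $268,405.
Year 1: DB = ⌊$290,605 × 150%/5⌋ = $87,181; SL = ⌊$268,405/5⌋ = $53,681 → take DB $87,181. Book value $203,424.
Year 2: DB = ⌊$203,424 × 150%/5⌋ = $61,027; SL = ⌊$181,224/4⌋ = $45,306 → take DB $61,027. Book value $142,397.
Year 3: DB = ⌊$142,397 × 150%/5⌋ = $42,719; SL = ⌊$120,197/3⌋ = $40,065 → take DB $42,719. Book value $99,678.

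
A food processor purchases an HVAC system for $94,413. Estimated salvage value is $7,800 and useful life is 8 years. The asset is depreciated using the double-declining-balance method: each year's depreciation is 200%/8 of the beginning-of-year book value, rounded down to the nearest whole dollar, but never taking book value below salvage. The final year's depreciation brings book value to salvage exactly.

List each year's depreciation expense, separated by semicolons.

$23,603; $17,702; $13,277; $9,957; $7,468; $5,601; $4,201; $4,804

Depreciable base = $94,413 − $7,800 = $86,613.
Year 1: ⌊$94,413 × 200%/8⌋ = $23,603. Book value $70,810.
Year 2: ⌊$70,810 × 200%/8⌋ = $17,702. Book value $53,108.
Year 3: ⌊$53,108 × 200%/8⌋ = $13,277. Book value $39,831.
Year 4: ⌊$39,831 × 200%/8⌋ = $9,957. Book value $29,874.
Year 5: ⌊$29,874 × 200%/8⌋ = $7,468. Book value $22,406.
Year 6: ⌊$22,406 × 200%/8⌋ = $5,601. Book value $16,805.
Year 7: ⌊$16,805 × 200%/8⌋ = $4,201. Book value $12,604.
Year 8 (final): $12,604 − $7,800 = $4,804. Book value $7,800.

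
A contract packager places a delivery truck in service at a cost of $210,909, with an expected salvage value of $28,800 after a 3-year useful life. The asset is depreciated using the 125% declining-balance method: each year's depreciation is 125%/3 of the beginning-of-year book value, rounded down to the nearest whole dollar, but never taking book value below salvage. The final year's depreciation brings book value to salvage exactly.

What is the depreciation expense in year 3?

$42,969

Depreciable base = $210,909 − $28,800 = $182,109.
Year 1: ⌊$210,909 × 125%/3⌋ = $87,878. Book value $123,031.
Year 2: ⌊$123,031 × 125%/3⌋ = $51,262. Book value $71,769.
Year 3 (final): $71,769 − $28,800 = $42,969. Book value $28,800.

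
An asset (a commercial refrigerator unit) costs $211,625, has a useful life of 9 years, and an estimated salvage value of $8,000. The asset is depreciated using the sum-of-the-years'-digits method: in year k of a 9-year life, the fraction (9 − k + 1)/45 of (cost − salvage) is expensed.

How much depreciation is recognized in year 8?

Depreciable base = $211,625 − $8,000 = $203,625.
Sum of the years' digits = 9+8+7+6+5+4+3+2+1 = 45.
Year 1: $203,625 × 9/45 = $40,725. Book value $170,900.
Year 2: $203,625 × 8/45 = $36,200. Book value $134,700.
Year 3: $203,625 × 7/45 = $31,675. Book value $103,025.
Year 4: $203,625 × 6/45 = $27,150. Book value $75,875.
Year 5: $203,625 × 5/45 = $22,625. Book value $53,250.
Year 6: $203,625 × 4/45 = $18,100. Book value $35,150.
Year 7: $203,625 × 3/45 = $13,575. Book value $21,575.
Year 8: $203,625 × 2/45 = $9,050. Book value $12,525.

$9,050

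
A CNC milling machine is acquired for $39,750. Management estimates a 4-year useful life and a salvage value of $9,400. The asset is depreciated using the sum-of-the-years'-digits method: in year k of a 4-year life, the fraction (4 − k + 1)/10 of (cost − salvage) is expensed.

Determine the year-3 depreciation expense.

$6,070

Depreciable base = $39,750 − $9,400 = $30,350.
Sum of the years' digits = 4+3+2+1 = 10.
Year 1: $30,350 × 4/10 = $12,140. Book value $27,610.
Year 2: $30,350 × 3/10 = $9,105. Book value $18,505.
Year 3: $30,350 × 2/10 = $6,070. Book value $12,435.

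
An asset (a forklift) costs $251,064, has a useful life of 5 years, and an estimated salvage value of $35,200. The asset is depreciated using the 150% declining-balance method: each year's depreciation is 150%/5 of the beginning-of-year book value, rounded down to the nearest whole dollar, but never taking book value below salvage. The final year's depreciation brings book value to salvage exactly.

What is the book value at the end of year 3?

$86,116

Depreciable base = $251,064 − $35,200 = $215,864.
Year 1: ⌊$251,064 × 150%/5⌋ = $75,319. Book value $175,745.
Year 2: ⌊$175,745 × 150%/5⌋ = $52,723. Book value $123,022.
Year 3: ⌊$123,022 × 150%/5⌋ = $36,906. Book value $86,116.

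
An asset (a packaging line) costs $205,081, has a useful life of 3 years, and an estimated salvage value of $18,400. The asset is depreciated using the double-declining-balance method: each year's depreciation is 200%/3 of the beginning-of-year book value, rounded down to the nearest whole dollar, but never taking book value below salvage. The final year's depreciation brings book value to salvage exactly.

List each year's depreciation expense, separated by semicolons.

Depreciable base = $205,081 − $18,400 = $186,681.
Year 1: ⌊$205,081 × 200%/3⌋ = $136,720. Book value $68,361.
Year 2: ⌊$68,361 × 200%/3⌋ = $45,574. Book value $22,787.
Year 3 (final): $22,787 − $18,400 = $4,387. Book value $18,400.

$136,720; $45,574; $4,387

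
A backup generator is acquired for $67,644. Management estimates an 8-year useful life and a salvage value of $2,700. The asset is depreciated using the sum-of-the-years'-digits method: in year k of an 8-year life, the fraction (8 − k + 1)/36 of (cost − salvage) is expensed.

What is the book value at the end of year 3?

$29,760

Depreciable base = $67,644 − $2,700 = $64,944.
Sum of the years' digits = 8+7+6+5+4+3+2+1 = 36.
Year 1: $64,944 × 8/36 = $14,432. Book value $53,212.
Year 2: $64,944 × 7/36 = $12,628. Book value $40,584.
Year 3: $64,944 × 6/36 = $10,824. Book value $29,760.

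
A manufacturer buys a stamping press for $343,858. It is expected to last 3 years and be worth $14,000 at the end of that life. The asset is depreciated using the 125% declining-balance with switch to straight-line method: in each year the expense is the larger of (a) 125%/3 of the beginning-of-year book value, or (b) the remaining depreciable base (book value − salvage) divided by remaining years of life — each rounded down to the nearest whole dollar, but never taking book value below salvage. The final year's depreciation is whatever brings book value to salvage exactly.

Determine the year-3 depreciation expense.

Depreciable base = $343,858 − $14,000 = $329,858.
Year 1: DB = ⌊$343,858 × 125%/3⌋ = $143,274; SL = ⌊$329,858/3⌋ = $109,952 → take DB $143,274. Book value $200,584.
Year 2: DB = ⌊$200,584 × 125%/3⌋ = $83,576; SL = ⌊$186,584/2⌋ = $93,292 → take SL $93,292. Book value $107,292.
Year 3 (final): $107,292 − $14,000 = $93,292. Book value $14,000.

$93,292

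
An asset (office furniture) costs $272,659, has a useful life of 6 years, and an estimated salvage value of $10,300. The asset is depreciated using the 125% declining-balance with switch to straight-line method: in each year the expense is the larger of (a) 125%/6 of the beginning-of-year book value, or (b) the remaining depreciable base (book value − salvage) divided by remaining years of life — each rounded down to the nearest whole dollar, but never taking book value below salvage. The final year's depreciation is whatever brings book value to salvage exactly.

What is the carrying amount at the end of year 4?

Depreciable base = $272,659 − $10,300 = $262,359.
Year 1: DB = ⌊$272,659 × 125%/6⌋ = $56,803; SL = ⌊$262,359/6⌋ = $43,726 → take DB $56,803. Book value $215,856.
Year 2: DB = ⌊$215,856 × 125%/6⌋ = $44,970; SL = ⌊$205,556/5⌋ = $41,111 → take DB $44,970. Book value $170,886.
Year 3: DB = ⌊$170,886 × 125%/6⌋ = $35,601; SL = ⌊$160,586/4⌋ = $40,146 → take SL $40,146. Book value $130,740.
Year 4: DB = ⌊$130,740 × 125%/6⌋ = $27,237; SL = ⌊$120,440/3⌋ = $40,146 → take SL $40,146. Book value $90,594.

$90,594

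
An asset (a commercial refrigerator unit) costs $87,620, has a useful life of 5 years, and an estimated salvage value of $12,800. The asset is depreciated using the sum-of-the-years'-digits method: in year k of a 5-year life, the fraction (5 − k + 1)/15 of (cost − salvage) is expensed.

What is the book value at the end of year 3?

$27,764

Depreciable base = $87,620 − $12,800 = $74,820.
Sum of the years' digits = 5+4+3+2+1 = 15.
Year 1: $74,820 × 5/15 = $24,940. Book value $62,680.
Year 2: $74,820 × 4/15 = $19,952. Book value $42,728.
Year 3: $74,820 × 3/15 = $14,964. Book value $27,764.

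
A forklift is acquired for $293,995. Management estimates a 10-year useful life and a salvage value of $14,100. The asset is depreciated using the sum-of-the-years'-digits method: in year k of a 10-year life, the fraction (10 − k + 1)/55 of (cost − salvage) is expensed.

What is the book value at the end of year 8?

$29,367

Depreciable base = $293,995 − $14,100 = $279,895.
Sum of the years' digits = 10+9+8+7+6+5+4+3+2+1 = 55.
Year 1: $279,895 × 10/55 = $50,890. Book value $243,105.
Year 2: $279,895 × 9/55 = $45,801. Book value $197,304.
Year 3: $279,895 × 8/55 = $40,712. Book value $156,592.
Year 4: $279,895 × 7/55 = $35,623. Book value $120,969.
Year 5: $279,895 × 6/55 = $30,534. Book value $90,435.
Year 6: $279,895 × 5/55 = $25,445. Book value $64,990.
Year 7: $279,895 × 4/55 = $20,356. Book value $44,634.
Year 8: $279,895 × 3/55 = $15,267. Book value $29,367.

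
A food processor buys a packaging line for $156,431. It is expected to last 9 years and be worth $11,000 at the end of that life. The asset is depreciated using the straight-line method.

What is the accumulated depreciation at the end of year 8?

$129,272

Depreciable base = $156,431 − $11,000 = $145,431.
Annual expense = $145,431 / 9 = $16,159.
End of year 1: book value $140,272.
End of year 2: book value $124,113.
End of year 3: book value $107,954.
End of year 4: book value $91,795.
End of year 5: book value $75,636.
End of year 6: book value $59,477.
End of year 7: book value $43,318.
End of year 8: book value $27,159.
Accumulated through year 8 = $156,431 − $27,159 = $129,272.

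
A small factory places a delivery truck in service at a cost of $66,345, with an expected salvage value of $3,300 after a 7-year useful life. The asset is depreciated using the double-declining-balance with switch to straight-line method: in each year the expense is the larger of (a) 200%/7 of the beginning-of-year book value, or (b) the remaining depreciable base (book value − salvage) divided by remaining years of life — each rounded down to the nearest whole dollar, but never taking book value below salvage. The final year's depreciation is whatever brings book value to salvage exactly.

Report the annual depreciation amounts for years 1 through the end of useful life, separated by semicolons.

Depreciable base = $66,345 − $3,300 = $63,045.
Year 1: DB = ⌊$66,345 × 200%/7⌋ = $18,955; SL = ⌊$63,045/7⌋ = $9,006 → take DB $18,955. Book value $47,390.
Year 2: DB = ⌊$47,390 × 200%/7⌋ = $13,540; SL = ⌊$44,090/6⌋ = $7,348 → take DB $13,540. Book value $33,850.
Year 3: DB = ⌊$33,850 × 200%/7⌋ = $9,671; SL = ⌊$30,550/5⌋ = $6,110 → take DB $9,671. Book value $24,179.
Year 4: DB = ⌊$24,179 × 200%/7⌋ = $6,908; SL = ⌊$20,879/4⌋ = $5,219 → take DB $6,908. Book value $17,271.
Year 5: DB = ⌊$17,271 × 200%/7⌋ = $4,934; SL = ⌊$13,971/3⌋ = $4,657 → take DB $4,934. Book value $12,337.
Year 6: DB = ⌊$12,337 × 200%/7⌋ = $3,524; SL = ⌊$9,037/2⌋ = $4,518 → take SL $4,518. Book value $7,819.
Year 7 (final): $7,819 − $3,300 = $4,519. Book value $3,300.

$18,955; $13,540; $9,671; $6,908; $4,934; $4,518; $4,519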